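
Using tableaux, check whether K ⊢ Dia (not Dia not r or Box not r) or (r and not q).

Tableau for the negation not (Dia (not Dia not r or Box not r) or (r and not q)):
1. not (Dia (not Dia not r or Box not r) or (r and not q)), 0
2. not Dia (not Dia not r or Box not r), 0
3. not (r and not q), 0
4. q, 0
The negation has an open branch (countermodel exists).

Invalid (countermodel exists)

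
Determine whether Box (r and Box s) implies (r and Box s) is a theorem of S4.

Yes, valid

Tableau for the negation not (Box (r and Box s) implies (r and Box s)):
1. not (Box (r and Box s) implies (r and Box s)), 0
2. Box (r and Box s), 0
3. not (r and Box s), 0
4. r and Box s, 0
5. r, 0
6. Box s, 0
7. s, 0
8. not Box s, 0
9. not s, 1
10. r and Box s, 1
11. r, 1
12. Box s, 1
13. s, 1
Accessibility: 0R0, 0R1, 1R1
Branch closes: s and not s both at 1.
All branches of the negation close; one closing branch shown above.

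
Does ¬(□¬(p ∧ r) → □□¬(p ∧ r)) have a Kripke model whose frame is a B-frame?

Satisfiable

1. ¬(□¬(p ∧ r) → □□¬(p ∧ r)), 0
2. □¬(p ∧ r), 0
3. ¬□□¬(p ∧ r), 0
4. ¬(p ∧ r), 0
5. ¬r, 0
6. ¬□¬(p ∧ r), 1
7. ¬(p ∧ r), 1
8. ¬r, 1
9. p ∧ r, 2
10. p, 2
11. r, 2
Accessibility: 0R0, 0R1, 1R0, 1R1, 1R2, 2R1, 2R2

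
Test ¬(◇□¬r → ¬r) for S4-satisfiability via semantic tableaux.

Yes, satisfiable

1. ¬(◇□¬r → ¬r), 0
2. ◇□¬r, 0
3. r, 0
4. □¬r, 1
5. ¬r, 1
Accessibility: 0R0, 0R1, 1R1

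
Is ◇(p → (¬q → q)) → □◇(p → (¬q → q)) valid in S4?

Not valid

Tableau for the negation ¬(◇(p → (¬q → q)) → □◇(p → (¬q → q))):
1. ¬(◇(p → (¬q → q)) → □◇(p → (¬q → q))), u
2. ◇(p → (¬q → q)), u
3. ¬□◇(p → (¬q → q)), u
4. p → (¬q → q), v
5. ¬q → q, v
6. q, v
7. ¬◇(p → (¬q → q)), w
8. ¬(p → (¬q → q)), w
9. p, w
10. ¬(¬q → q), w
11. ¬q, w
Accessibility: uRu, uRv, uRw, vRv, wRw
The negation has an open branch (countermodel exists).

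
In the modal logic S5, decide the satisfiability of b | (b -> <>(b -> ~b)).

Yes, satisfiable

1. b | (b -> <>(b -> ~b)), 0
2. b -> <>(b -> ~b), 0
3. <>(b -> ~b), 0
4. b -> ~b, 1
5. ~b, 1
Accessibility: 0R0, 0R1, 1R0, 1R1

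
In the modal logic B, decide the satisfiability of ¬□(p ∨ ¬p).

Unsatisfiable

1. ¬□(p ∨ ¬p), u
2. ¬(p ∨ ¬p), v
3. ¬p, v
4. p, v
Accessibility: uRu, uRv, vRu, vRv
Branch closes: p and ¬p both at v.
Every branch closes; the branch above is one of them.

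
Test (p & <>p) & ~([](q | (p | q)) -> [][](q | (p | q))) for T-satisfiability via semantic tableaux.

Satisfiable (open branch found)

1. (p & <>p) & ~([](q | (p | q)) -> [][](q | (p | q))), 0
2. p & <>p, 0
3. ~([](q | (p | q)) -> [][](q | (p | q))), 0
4. p, 0
5. <>p, 0
6. [](q | (p | q)), 0
7. ~[][](q | (p | q)), 0
8. q | (p | q), 0
9. p | q, 0
10. q, 0
11. p, 1
12. q | (p | q), 1
13. p | q, 1
14. q, 1
15. ~[](q | (p | q)), 2
16. q | (p | q), 2
17. p | q, 2
18. q, 2
19. ~(q | (p | q)), 3
20. ~q, 3
21. ~(p | q), 3
22. ~p, 3
Accessibility: 0R0, 0R1, 0R2, 1R1, 2R2, 2R3, 3R3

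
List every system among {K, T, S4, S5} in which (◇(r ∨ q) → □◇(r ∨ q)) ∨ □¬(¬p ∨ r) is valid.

S5-tableau for the negation ¬((◇(r ∨ q) → □◇(r ∨ q)) ∨ □¬(¬p ∨ r)):
1. ¬((◇(r ∨ q) → □◇(r ∨ q)) ∨ □¬(¬p ∨ r)), 0
2. ¬(◇(r ∨ q) → □◇(r ∨ q)), 0
3. ¬□¬(¬p ∨ r), 0
4. ◇(r ∨ q), 0
5. ¬□◇(r ∨ q), 0
6. ¬p ∨ r, 1
7. ¬p, 1
8. r ∨ q, 2
9. q, 2
10. ¬◇(r ∨ q), 3
11. ¬(r ∨ q), 0
12. ¬r, 0
13. ¬q, 0
14. ¬(r ∨ q), 1
15. ¬r, 1
16. ¬q, 1
17. ¬(r ∨ q), 2
18. ¬r, 2
19. ¬q, 2
Accessibility: 0R0, 0R1, 0R2, 0R3, 1R0, 1R1, 1R2, 1R3, 2R0, 2R1, 2R2, 2R3, 3R0, 3R1, 3R2, 3R3
Branch closes: q and ¬q both at 2.
Every branch closes (one shown): valid in S5.
S4-tableau for the negation ¬((◇(r ∨ q) → □◇(r ∨ q)) ∨ □¬(¬p ∨ r)):
1. ¬((◇(r ∨ q) → □◇(r ∨ q)) ∨ □¬(¬p ∨ r)), 0
2. ¬(◇(r ∨ q) → □◇(r ∨ q)), 0
3. ¬□¬(¬p ∨ r), 0
4. ◇(r ∨ q), 0
5. ¬□◇(r ∨ q), 0
6. ¬p ∨ r, 1
7. r, 1
8. r ∨ q, 2
9. q, 2
10. ¬◇(r ∨ q), 3
11. ¬(r ∨ q), 3
12. ¬r, 3
13. ¬q, 3
Accessibility: 0R0, 0R1, 0R2, 0R3, 1R1, 2R2, 3R3
Complete open branch: countermodel on an S4-frame, so not valid in S4, nor in K, T (the same frame is also a K-frame and a T-frame).

S5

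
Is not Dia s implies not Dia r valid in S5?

Tableau for the negation not (not Dia s implies not Dia r):
1. not (not Dia s implies not Dia r), w0
2. not Dia s, w0
3. Dia r, w0
4. not s, w0
5. r, w1
6. not s, w1
Accessibility: w0Rw0, w0Rw1, w1Rw0, w1Rw1
The negation has an open branch (countermodel exists).

Not valid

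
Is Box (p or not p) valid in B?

Tableau for the negation not Box (p or not p):
1. not Box (p or not p), 0
2. not (p or not p), 1
3. not p, 1
4. p, 1
Accessibility: 0R0, 0R1, 1R0, 1R1
Branch closes: p and not p both at 1.
All branches of the negation close; one closing branch shown above.

Yes, valid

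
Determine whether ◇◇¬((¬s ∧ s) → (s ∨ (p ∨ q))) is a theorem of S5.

Tableau for the negation ¬◇◇¬((¬s ∧ s) → (s ∨ (p ∨ q))):
1. ¬◇◇¬((¬s ∧ s) → (s ∨ (p ∨ q))), w0
2. ¬◇¬((¬s ∧ s) → (s ∨ (p ∨ q))), w0
3. (¬s ∧ s) → (s ∨ (p ∨ q)), w0
4. s ∨ (p ∨ q), w0
5. p ∨ q, w0
6. q, w0
Accessibility: w0Rw0
The negation has an open branch (countermodel exists).

No, not valid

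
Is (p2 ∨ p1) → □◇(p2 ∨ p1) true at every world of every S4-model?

Tableau for the negation ¬((p2 ∨ p1) → □◇(p2 ∨ p1)):
1. ¬((p2 ∨ p1) → □◇(p2 ∨ p1)), w0
2. p2 ∨ p1, w0
3. ¬□◇(p2 ∨ p1), w0
4. p1, w0
5. ¬◇(p2 ∨ p1), w1
6. ¬(p2 ∨ p1), w1
7. ¬p2, w1
8. ¬p1, w1
Accessibility: w0Rw0, w0Rw1, w1Rw1
The negation has an open branch (countermodel exists).

No, not valid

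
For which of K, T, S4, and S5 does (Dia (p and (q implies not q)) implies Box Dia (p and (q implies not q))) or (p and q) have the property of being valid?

S4-tableau for the negation not ((Dia (p and (q implies not q)) implies Box Dia (p and (q implies not q))) or (p and q)):
1. not ((Dia (p and (q implies not q)) implies Box Dia (p and (q implies not q))) or (p and q)), u
2. not (Dia (p and (q implies not q)) implies Box Dia (p and (q implies not q))), u   [neg-or-rule on 1]
3. not (p and q), u   [neg-or-rule on 1]
4. Dia (p and (q implies not q)), u   [neg-implies-rule on 2]
5. not Box Dia (p and (q implies not q)), u   [neg-implies-rule on 2]
6. not q, u   [neg-and-rule on 3 (branches; this branch)]
7. p and (q implies not q), v   [Dia-rule on 4: fresh world v, uRv]
8. p, v   [and-rule on 7]
9. q implies not q, v   [and-rule on 7]
10. not q, v   [implies-rule on 9 (branches; this branch)]
11. not Dia (p and (q implies not q)), w   [neg-Box-rule on 5: fresh world w, uRw]
12. not (p and (q implies not q)), w   [neg-Dia-rule on 11 via wRw]
13. not (q implies not q), w   [neg-and-rule on 12 (branches; this branch)]
14. q, w   [neg-implies-rule on 13]
Accessibility: uRu, uRv, uRw, vRv, wRw
Complete open branch: countermodel on an S4-frame, so not valid in S4, nor in K, T (the same frame is also a K-frame and a T-frame).
S5-tableau for the negation not ((Dia (p and (q implies not q)) implies Box Dia (p and (q implies not q))) or (p and q)):
1. not ((Dia (p and (q implies not q)) implies Box Dia (p and (q implies not q))) or (p and q)), u
2. not (Dia (p and (q implies not q)) implies Box Dia (p and (q implies not q))), u   [neg-or-rule on 1]
3. not (p and q), u   [neg-or-rule on 1]
4. Dia (p and (q implies not q)), u   [neg-implies-rule on 2]
5. not Box Dia (p and (q implies not q)), u   [neg-implies-rule on 2]
6. not p, u   [neg-and-rule on 3 (branches; this branch)]
7. p and (q implies not q), v   [Dia-rule on 4: fresh world v, uRv]
8. p, v   [and-rule on 7]
9. q implies not q, v   [and-rule on 7]
10. not q, v   [implies-rule on 9 (branches; this branch)]
11. not Dia (p and (q implies not q)), w   [neg-Box-rule on 5: fresh world w, uRw]
12. not (p and (q implies not q)), u   [neg-Dia-rule on 11 via wRu]
13. not (p and (q implies not q)), v   [neg-Dia-rule on 11 via wRv]
14. not (p and (q implies not q)), w   [neg-Dia-rule on 11 via wRw]
15. not (q implies not q), u   [neg-and-rule on 12 (branches; this branch)]
16. q, u   [neg-implies-rule on 15]
17. not (q implies not q), v   [neg-and-rule on 13 (branches; this branch)]
18. q, v   [neg-implies-rule on 17]
Accessibility: uRu, uRv, uRw, vRu, vRv, vRw, wRu, wRv, wRw
Branch closes: q and not q both at v.
Every branch closes (one shown): valid in S5.

S5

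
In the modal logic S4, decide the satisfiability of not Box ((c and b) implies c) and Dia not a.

Unsatisfiable (every branch closes)

1. not Box ((c and b) implies c) and Dia not a, w0
2. not Box ((c and b) implies c), w0
3. Dia not a, w0
4. not ((c and b) implies c), w1
5. c and b, w1
6. not c, w1
7. c, w1
8. b, w1
Accessibility: w0Rw0, w0Rw1, w1Rw1
Branch closes: c and not c both at w1.
Every branch closes; the branch above is one of them.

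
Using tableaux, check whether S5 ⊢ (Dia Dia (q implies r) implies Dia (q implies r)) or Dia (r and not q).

Valid

Tableau for the negation not ((Dia Dia (q implies r) implies Dia (q implies r)) or Dia (r and not q)):
1. not ((Dia Dia (q implies r) implies Dia (q implies r)) or Dia (r and not q)), 0
2. not (Dia Dia (q implies r) implies Dia (q implies r)), 0
3. not Dia (r and not q), 0
4. Dia Dia (q implies r), 0
5. not Dia (q implies r), 0
6. not (r and not q), 0
7. not (q implies r), 0
8. q, 0
9. not r, 0
10. Dia (q implies r), 1
11. not (r and not q), 1
12. not (q implies r), 1
13. q, 1
14. not r, 1
15. q implies r, 2
16. not (r and not q), 2
17. not (q implies r), 2
18. q, 2
19. not r, 2
20. r, 2
Accessibility: 0R0, 0R1, 0R2, 1R0, 1R1, 1R2, 2R0, 2R1, 2R2
Branch closes: r and not r both at 2.
All branches of the negation close; one closing branch shown above.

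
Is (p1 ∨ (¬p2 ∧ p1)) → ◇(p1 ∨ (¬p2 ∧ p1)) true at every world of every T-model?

Tableau for the negation ¬((p1 ∨ (¬p2 ∧ p1)) → ◇(p1 ∨ (¬p2 ∧ p1))):
1. ¬((p1 ∨ (¬p2 ∧ p1)) → ◇(p1 ∨ (¬p2 ∧ p1))), u
2. p1 ∨ (¬p2 ∧ p1), u
3. ¬◇(p1 ∨ (¬p2 ∧ p1)), u
4. ¬(p1 ∨ (¬p2 ∧ p1)), u
5. ¬p1, u
6. ¬(¬p2 ∧ p1), u
7. ¬p2 ∧ p1, u
8. ¬p2, u
9. p1, u
Accessibility: uRu
Branch closes: p1 and ¬p1 both at u.
All branches of the negation close; one closing branch shown above.

Valid in T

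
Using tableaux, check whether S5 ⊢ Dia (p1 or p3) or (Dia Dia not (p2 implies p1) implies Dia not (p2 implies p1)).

Tableau for the negation not (Dia (p1 or p3) or (Dia Dia not (p2 implies p1) implies Dia not (p2 implies p1))):
1. not (Dia (p1 or p3) or (Dia Dia not (p2 implies p1) implies Dia not (p2 implies p1))), w0
2. not Dia (p1 or p3), w0
3. not (Dia Dia not (p2 implies p1) implies Dia not (p2 implies p1)), w0
4. Dia Dia not (p2 implies p1), w0
5. not Dia not (p2 implies p1), w0
6. not (p1 or p3), w0
7. not p1, w0
8. not p3, w0
9. p2 implies p1, w0
10. not p2, w0
11. Dia not (p2 implies p1), w1
12. not (p1 or p3), w1
13. not p1, w1
14. not p3, w1
15. p2 implies p1, w1
16. not p2, w1
17. not (p2 implies p1), w2
18. p2, w2
19. not p1, w2
20. not (p1 or p3), w2
21. not p3, w2
22. p2 implies p1, w2
23. p1, w2
Accessibility: w0Rw0, w0Rw1, w0Rw2, w1Rw0, w1Rw1, w1Rw2, w2Rw0, w2Rw1, w2Rw2
Branch closes: p1 and not p1 both at w2.
Every branch of the negation's tableau closes; the branch above is one of them.

Yes, valid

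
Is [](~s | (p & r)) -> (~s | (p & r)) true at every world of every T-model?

Valid in T

Tableau for the negation ~([](~s | (p & r)) -> (~s | (p & r))):
1. ~([](~s | (p & r)) -> (~s | (p & r))), w0
2. [](~s | (p & r)), w0
3. ~(~s | (p & r)), w0
4. s, w0
5. ~(p & r), w0
6. ~s | (p & r), w0
7. ~r, w0
8. p & r, w0
9. p, w0
10. r, w0
Accessibility: w0Rw0
Branch closes: r and ~r both at w0.
All branches of the negation close; one closing branch shown above.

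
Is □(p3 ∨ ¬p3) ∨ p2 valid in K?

Tableau for the negation ¬(□(p3 ∨ ¬p3) ∨ p2):
1. ¬(□(p3 ∨ ¬p3) ∨ p2), 0
2. ¬□(p3 ∨ ¬p3), 0   [¬∨-rule on 1]
3. ¬p2, 0   [¬∨-rule on 1]
4. ¬(p3 ∨ ¬p3), 1   [¬□-rule on 2: fresh world 1, 0R1]
5. ¬p3, 1   [¬∨-rule on 4]
6. p3, 1   [¬∨-rule on 4]
Accessibility: 0R1
Branch closes: p3 and ¬p3 both at 1.
Every branch of the negation's tableau closes; the branch above is one of them.

Valid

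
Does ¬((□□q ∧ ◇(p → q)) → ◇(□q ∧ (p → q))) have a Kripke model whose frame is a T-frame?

1. ¬((□□q ∧ ◇(p → q)) → ◇(□q ∧ (p → q))), 0
2. □□q ∧ ◇(p → q), 0
3. ¬◇(□q ∧ (p → q)), 0
4. □□q, 0
5. ◇(p → q), 0
6. ¬(□q ∧ (p → q)), 0
7. □q, 0
8. q, 0
9. ¬□q, 0
10. p → q, 1
11. ¬(□q ∧ (p → q)), 1
12. □q, 1
13. q, 1
14. ¬□q, 1
15. ¬q, 2
16. ¬(□q ∧ (p → q)), 2
17. □q, 2
18. q, 2
Accessibility: 0R0, 0R1, 0R2, 1R1, 2R2
Branch closes: q and ¬q both at 2.
(One branch shown.) All branches close.

No, unsatisfiable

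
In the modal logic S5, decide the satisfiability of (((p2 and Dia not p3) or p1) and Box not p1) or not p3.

Satisfiable (open branch found)

1. (((p2 and Dia not p3) or p1) and Box not p1) or not p3, u
2. not p3, u
Accessibility: uRu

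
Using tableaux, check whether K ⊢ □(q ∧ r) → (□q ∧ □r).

Tableau for the negation ¬(□(q ∧ r) → (□q ∧ □r)):
1. ¬(□(q ∧ r) → (□q ∧ □r)), u
2. □(q ∧ r), u
3. ¬(□q ∧ □r), u
4. ¬□r, u
5. ¬r, v
6. q ∧ r, v
7. q, v
8. r, v
Accessibility: uRv
Branch closes: r and ¬r both at v.
All branches of the negation close; one closing branch shown above.

Valid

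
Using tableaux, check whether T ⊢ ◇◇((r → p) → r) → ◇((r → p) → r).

Invalid (countermodel exists)

Tableau for the negation ¬(◇◇((r → p) → r) → ◇((r → p) → r)):
1. ¬(◇◇((r → p) → r) → ◇((r → p) → r)), u
2. ◇◇((r → p) → r), u   [¬→-rule on 1]
3. ¬◇((r → p) → r), u   [¬→-rule on 1]
4. ¬((r → p) → r), u   [¬◇-rule on 3 via uRu]
5. r → p, u   [¬→-rule on 4]
6. ¬r, u   [¬→-rule on 4]
7. p, u   [→-rule on 5 (branches; this branch)]
8. ◇((r → p) → r), v   [◇-rule on 2: fresh world v, uRv]
9. ¬((r → p) → r), v   [¬◇-rule on 3 via uRv]
10. r → p, v   [¬→-rule on 9]
11. ¬r, v   [¬→-rule on 9]
12. p, v   [→-rule on 10 (branches; this branch)]
13. (r → p) → r, w   [◇-rule on 8: fresh world w, vRw]
14. r, w   [→-rule on 13 (branches; this branch)]
Accessibility: uRu, uRv, vRv, vRw, wRw
The negation has an open branch (countermodel exists).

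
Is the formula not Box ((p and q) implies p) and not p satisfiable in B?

1. not Box ((p and q) implies p) and not p, 0
2. not Box ((p and q) implies p), 0
3. not p, 0
4. not ((p and q) implies p), 1
5. p and q, 1
6. not p, 1
7. p, 1
8. q, 1
Accessibility: 0R0, 0R1, 1R0, 1R1
Branch closes: p and not p both at 1.
Every branch closes; the branch above is one of them.

Unsatisfiable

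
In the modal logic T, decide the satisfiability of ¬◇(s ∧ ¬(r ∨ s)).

Yes, satisfiable

1. ¬◇(s ∧ ¬(r ∨ s)), u
2. ¬(s ∧ ¬(r ∨ s)), u
3. r ∨ s, u
4. s, u
Accessibility: uRu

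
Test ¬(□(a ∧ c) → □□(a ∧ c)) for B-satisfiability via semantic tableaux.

Satisfiable

1. ¬(□(a ∧ c) → □□(a ∧ c)), w0
2. □(a ∧ c), w0
3. ¬□□(a ∧ c), w0
4. a ∧ c, w0
5. a, w0
6. c, w0
7. ¬□(a ∧ c), w1
8. a ∧ c, w1
9. a, w1
10. c, w1
11. ¬(a ∧ c), w2
12. ¬c, w2
Accessibility: w0Rw0, w0Rw1, w1Rw0, w1Rw1, w1Rw2, w2Rw1, w2Rw2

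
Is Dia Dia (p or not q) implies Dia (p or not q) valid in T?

Not valid

Tableau for the negation not (Dia Dia (p or not q) implies Dia (p or not q)):
1. not (Dia Dia (p or not q) implies Dia (p or not q)), w0
2. Dia Dia (p or not q), w0   [neg-implies-rule on 1]
3. not Dia (p or not q), w0   [neg-implies-rule on 1]
4. not (p or not q), w0   [neg-Dia-rule on 3 via w0Rw0]
5. not p, w0   [neg-or-rule on 4]
6. q, w0   [neg-or-rule on 4]
7. Dia (p or not q), w1   [Dia-rule on 2: fresh world w1, w0Rw1]
8. not (p or not q), w1   [neg-Dia-rule on 3 via w0Rw1]
9. not p, w1   [neg-or-rule on 8]
10. q, w1   [neg-or-rule on 8]
11. p or not q, w2   [Dia-rule on 7: fresh world w2, w1Rw2]
12. not q, w2   [or-rule on 11 (branches; this branch)]
Accessibility: w0Rw0, w0Rw1, w1Rw1, w1Rw2, w2Rw2
The negation has an open branch (countermodel exists).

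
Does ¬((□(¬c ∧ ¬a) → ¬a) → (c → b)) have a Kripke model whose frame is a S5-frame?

Satisfiable (open branch found)

1. ¬((□(¬c ∧ ¬a) → ¬a) → (c → b)), u
2. □(¬c ∧ ¬a) → ¬a, u
3. ¬(c → b), u
4. c, u
5. ¬b, u
6. ¬a, u
Accessibility: uRu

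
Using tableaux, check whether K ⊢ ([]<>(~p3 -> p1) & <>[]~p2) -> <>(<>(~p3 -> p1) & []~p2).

Tableau for the negation ~(([]<>(~p3 -> p1) & <>[]~p2) -> <>(<>(~p3 -> p1) & []~p2)):
1. ~(([]<>(~p3 -> p1) & <>[]~p2) -> <>(<>(~p3 -> p1) & []~p2)), w0
2. []<>(~p3 -> p1) & <>[]~p2, w0
3. ~<>(<>(~p3 -> p1) & []~p2), w0
4. []<>(~p3 -> p1), w0
5. <>[]~p2, w0
6. []~p2, w1
7. ~(<>(~p3 -> p1) & []~p2), w1
8. <>(~p3 -> p1), w1
9. ~[]~p2, w1
10. ~p3 -> p1, w2
11. ~p2, w2
12. p1, w2
13. p2, w3
14. ~p2, w3
Accessibility: w0Rw1, w1Rw2, w1Rw3
Branch closes: p2 and ~p2 both at w3.
Every branch of the negation's tableau closes; the branch above is one of them.

Valid in K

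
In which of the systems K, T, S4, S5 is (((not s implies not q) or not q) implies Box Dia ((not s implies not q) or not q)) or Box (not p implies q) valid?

S5

S5-tableau for the negation not ((((not s implies not q) or not q) implies Box Dia ((not s implies not q) or not q)) or Box (not p implies q)):
1. not ((((not s implies not q) or not q) implies Box Dia ((not s implies not q) or not q)) or Box (not p implies q)), w0
2. not (((not s implies not q) or not q) implies Box Dia ((not s implies not q) or not q)), w0
3. not Box (not p implies q), w0
4. (not s implies not q) or not q, w0
5. not Box Dia ((not s implies not q) or not q), w0
6. not s implies not q, w0
7. s, w0
8. not (not p implies q), w1
9. not p, w1
10. not q, w1
11. not Dia ((not s implies not q) or not q), w2
12. not ((not s implies not q) or not q), w0
13. not (not s implies not q), w0
14. q, w0
15. not s, w0
Accessibility: w0Rw0, w0Rw1, w0Rw2, w1Rw0, w1Rw1, w1Rw2, w2Rw0, w2Rw1, w2Rw2
Branch closes: s and not s both at w0.
Every branch closes (one shown): valid in S5.
S4-tableau for the negation not ((((not s implies not q) or not q) implies Box Dia ((not s implies not q) or not q)) or Box (not p implies q)):
1. not ((((not s implies not q) or not q) implies Box Dia ((not s implies not q) or not q)) or Box (not p implies q)), w0
2. not (((not s implies not q) or not q) implies Box Dia ((not s implies not q) or not q)), w0
3. not Box (not p implies q), w0
4. (not s implies not q) or not q, w0
5. not Box Dia ((not s implies not q) or not q), w0
6. not q, w0
7. not (not p implies q), w1
8. not p, w1
9. not q, w1
10. not Dia ((not s implies not q) or not q), w2
11. not ((not s implies not q) or not q), w2
12. not (not s implies not q), w2
13. q, w2
14. not s, w2
Accessibility: w0Rw0, w0Rw1, w0Rw2, w1Rw1, w2Rw2
Complete open branch: countermodel on an S4-frame, so not valid in S4, nor in K, T (the same frame is also a K-frame and a T-frame).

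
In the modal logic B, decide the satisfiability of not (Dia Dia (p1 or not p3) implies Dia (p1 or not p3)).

1. not (Dia Dia (p1 or not p3) implies Dia (p1 or not p3)), u
2. Dia Dia (p1 or not p3), u   [neg-implies-rule on 1]
3. not Dia (p1 or not p3), u   [neg-implies-rule on 1]
4. not (p1 or not p3), u   [neg-Dia-rule on 3 via uRu]
5. not p1, u   [neg-or-rule on 4]
6. p3, u   [neg-or-rule on 4]
7. Dia (p1 or not p3), v   [Dia-rule on 2: fresh world v, uRv]
8. not (p1 or not p3), v   [neg-Dia-rule on 3 via uRv]
9. not p1, v   [neg-or-rule on 8]
10. p3, v   [neg-or-rule on 8]
11. p1 or not p3, w   [Dia-rule on 7: fresh world w, vRw]
12. not p3, w   [or-rule on 11 (branches; this branch)]
Accessibility: uRu, uRv, vRu, vRv, vRw, wRv, wRw

Yes, satisfiable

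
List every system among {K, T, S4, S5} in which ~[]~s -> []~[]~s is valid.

S5

S4-tableau for the negation ~(~[]~s -> []~[]~s):
1. ~(~[]~s -> []~[]~s), u
2. ~[]~s, u
3. ~[]~[]~s, u
4. s, v
5. []~s, w
6. ~s, w
Accessibility: uRu, uRv, uRw, vRv, wRw
Complete open branch: countermodel on an S4-frame, so not valid in S4, nor in K, T (the same frame is also a K-frame and a T-frame).
S5-tableau for the negation ~(~[]~s -> []~[]~s):
1. ~(~[]~s -> []~[]~s), u
2. ~[]~s, u
3. ~[]~[]~s, u
4. s, v
5. []~s, w
6. ~s, u
7. ~s, v
Accessibility: uRu, uRv, uRw, vRu, vRv, vRw, wRu, wRv, wRw
Branch closes: s and ~s both at v.
Every branch closes (one shown): valid in S5.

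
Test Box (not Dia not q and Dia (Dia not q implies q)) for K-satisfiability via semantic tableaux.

Satisfiable

1. Box (not Dia not q and Dia (Dia not q implies q)), w0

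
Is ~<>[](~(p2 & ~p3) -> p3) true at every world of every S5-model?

No, not valid

Tableau for the negation <>[](~(p2 & ~p3) -> p3):
1. <>[](~(p2 & ~p3) -> p3), 0
2. [](~(p2 & ~p3) -> p3), 1   [<>-rule on 1: fresh world 1, 0R1]
3. ~(p2 & ~p3) -> p3, 0   [[]-rule on 2 via 1R0]
4. ~(p2 & ~p3) -> p3, 1   [[]-rule on 2 via 1R1]
5. p3, 0   [->-rule on 3 (branches; this branch)]
6. p3, 1   [->-rule on 4 (branches; this branch)]
Accessibility: 0R0, 0R1, 1R0, 1R1
The negation has an open branch (countermodel exists).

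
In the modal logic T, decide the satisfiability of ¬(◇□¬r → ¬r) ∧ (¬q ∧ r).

1. ¬(◇□¬r → ¬r) ∧ (¬q ∧ r), 0
2. ¬(◇□¬r → ¬r), 0
3. ¬q ∧ r, 0
4. ◇□¬r, 0
5. r, 0
6. ¬q, 0
7. □¬r, 1
8. ¬r, 1
Accessibility: 0R0, 0R1, 1R1

Satisfiable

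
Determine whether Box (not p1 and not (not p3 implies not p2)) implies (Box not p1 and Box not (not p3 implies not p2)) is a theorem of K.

Tableau for the negation not (Box (not p1 and not (not p3 implies not p2)) implies (Box not p1 and Box not (not p3 implies not p2))):
1. not (Box (not p1 and not (not p3 implies not p2)) implies (Box not p1 and Box not (not p3 implies not p2))), u
2. Box (not p1 and not (not p3 implies not p2)), u   [neg-implies-rule on 1]
3. not (Box not p1 and Box not (not p3 implies not p2)), u   [neg-implies-rule on 1]
4. not Box not (not p3 implies not p2), u   [neg-and-rule on 3 (branches; this branch)]
5. not p3 implies not p2, v   [neg-Box-rule on 4: fresh world v, uRv]
6. not p1 and not (not p3 implies not p2), v   [Box-rule on 2 via uRv]
7. not p1, v   [and-rule on 6]
8. not (not p3 implies not p2), v   [and-rule on 6]
9. not p3, v   [neg-implies-rule on 8]
10. p2, v   [neg-implies-rule on 8]
11. not p2, v   [implies-rule on 5 (branches; this branch)]
Accessibility: uRv
Branch closes: p2 and not p2 both at v.
All branches of the negation close; one closing branch shown above.

Yes, valid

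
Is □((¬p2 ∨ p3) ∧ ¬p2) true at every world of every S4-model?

Invalid (countermodel exists)

Tableau for the negation ¬□((¬p2 ∨ p3) ∧ ¬p2):
1. ¬□((¬p2 ∨ p3) ∧ ¬p2), u
2. ¬((¬p2 ∨ p3) ∧ ¬p2), v
3. p2, v
Accessibility: uRu, uRv, vRv
The negation has an open branch (countermodel exists).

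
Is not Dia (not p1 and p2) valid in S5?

Tableau for the negation Dia (not p1 and p2):
1. Dia (not p1 and p2), u
2. not p1 and p2, v
3. not p1, v
4. p2, v
Accessibility: uRu, uRv, vRu, vRv
The negation has an open branch (countermodel exists).

Invalid (countermodel exists)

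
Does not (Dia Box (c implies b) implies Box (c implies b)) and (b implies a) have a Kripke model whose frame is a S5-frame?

1. not (Dia Box (c implies b) implies Box (c implies b)) and (b implies a), w0
2. not (Dia Box (c implies b) implies Box (c implies b)), w0   [and-rule on 1]
3. b implies a, w0   [and-rule on 1]
4. Dia Box (c implies b), w0   [neg-implies-rule on 2]
5. not Box (c implies b), w0   [neg-implies-rule on 2]
6. a, w0   [implies-rule on 3 (branches; this branch)]
7. Box (c implies b), w1   [Dia-rule on 4: fresh world w1, w0Rw1]
8. c implies b, w0   [Box-rule on 7 via w1Rw0]
9. c implies b, w1   [Box-rule on 7 via w1Rw1]
10. b, w0   [implies-rule on 8 (branches; this branch)]
11. b, w1   [implies-rule on 9 (branches; this branch)]
12. not (c implies b), w2   [neg-Box-rule on 5: fresh world w2, w0Rw2]
13. c, w2   [neg-implies-rule on 12]
14. not b, w2   [neg-implies-rule on 12]
15. c implies b, w2   [Box-rule on 7 via w1Rw2]
16. b, w2   [implies-rule on 15 (branches; this branch)]
Accessibility: w0Rw0, w0Rw1, w0Rw2, w1Rw0, w1Rw1, w1Rw2, w2Rw0, w2Rw1, w2Rw2
Branch closes: b and not b both at w2.
Every branch closes; the branch above is one of them.

No, unsatisfiable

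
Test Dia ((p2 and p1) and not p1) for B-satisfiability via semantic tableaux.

Unsatisfiable (every branch closes)

1. Dia ((p2 and p1) and not p1), 0
2. (p2 and p1) and not p1, 1
3. p2 and p1, 1
4. not p1, 1
5. p2, 1
6. p1, 1
Accessibility: 0R0, 0R1, 1R0, 1R1
Branch closes: p1 and not p1 both at 1.
(One branch shown.) All branches close.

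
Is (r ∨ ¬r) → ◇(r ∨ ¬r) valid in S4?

Valid in S4

Tableau for the negation ¬((r ∨ ¬r) → ◇(r ∨ ¬r)):
1. ¬((r ∨ ¬r) → ◇(r ∨ ¬r)), w0
2. r ∨ ¬r, w0   [¬→-rule on 1]
3. ¬◇(r ∨ ¬r), w0   [¬→-rule on 1]
4. ¬(r ∨ ¬r), w0   [¬◇-rule on 3 via w0Rw0]
5. ¬r, w0   [¬∨-rule on 4]
6. r, w0   [¬∨-rule on 4]
Accessibility: w0Rw0
Branch closes: r and ¬r both at w0.
All branches of the negation close; one closing branch shown above.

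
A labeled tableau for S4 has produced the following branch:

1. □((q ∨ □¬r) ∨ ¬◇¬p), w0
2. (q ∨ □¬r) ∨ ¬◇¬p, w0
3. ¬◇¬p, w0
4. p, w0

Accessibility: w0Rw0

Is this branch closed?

Open

There is no literal clash: for every atom and world, at most one sign appears.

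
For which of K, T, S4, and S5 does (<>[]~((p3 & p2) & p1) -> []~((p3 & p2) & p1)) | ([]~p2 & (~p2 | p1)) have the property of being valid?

S5

S4-tableau for the negation ~((<>[]~((p3 & p2) & p1) -> []~((p3 & p2) & p1)) | ([]~p2 & (~p2 | p1))):
1. ~((<>[]~((p3 & p2) & p1) -> []~((p3 & p2) & p1)) | ([]~p2 & (~p2 | p1))), 0
2. ~(<>[]~((p3 & p2) & p1) -> []~((p3 & p2) & p1)), 0
3. ~([]~p2 & (~p2 | p1)), 0
4. <>[]~((p3 & p2) & p1), 0
5. ~[]~((p3 & p2) & p1), 0
6. ~(~p2 | p1), 0
7. p2, 0
8. ~p1, 0
9. []~((p3 & p2) & p1), 1
10. ~((p3 & p2) & p1), 1
11. ~p1, 1
12. (p3 & p2) & p1, 2
13. p3 & p2, 2
14. p1, 2
15. p3, 2
16. p2, 2
Accessibility: 0R0, 0R1, 0R2, 1R1, 2R2
Complete open branch: countermodel on an S4-frame, so not valid in S4, nor in K, T (the same frame is also a K-frame and a T-frame).
S5-tableau for the negation ~((<>[]~((p3 & p2) & p1) -> []~((p3 & p2) & p1)) | ([]~p2 & (~p2 | p1))):
1. ~((<>[]~((p3 & p2) & p1) -> []~((p3 & p2) & p1)) | ([]~p2 & (~p2 | p1))), 0
2. ~(<>[]~((p3 & p2) & p1) -> []~((p3 & p2) & p1)), 0
3. ~([]~p2 & (~p2 | p1)), 0
4. <>[]~((p3 & p2) & p1), 0
5. ~[]~((p3 & p2) & p1), 0
6. ~(~p2 | p1), 0
7. p2, 0
8. ~p1, 0
9. []~((p3 & p2) & p1), 1
10. ~((p3 & p2) & p1), 0
11. ~((p3 & p2) & p1), 1
12. ~(p3 & p2), 0
13. ~(p3 & p2), 1
14. ~p3, 0
15. ~p2, 1
16. (p3 & p2) & p1, 2
17. p3 & p2, 2
18. p1, 2
19. p3, 2
20. p2, 2
21. ~((p3 & p2) & p1), 2
22. ~(p3 & p2), 2
23. ~p2, 2
Accessibility: 0R0, 0R1, 0R2, 1R0, 1R1, 1R2, 2R0, 2R1, 2R2
Branch closes: p2 and ~p2 both at 2.
Every branch closes (one shown): valid in S5.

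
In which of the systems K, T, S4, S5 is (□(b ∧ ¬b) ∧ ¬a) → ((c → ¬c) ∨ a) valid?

T, S4, S5

K-tableau for the negation ¬((□(b ∧ ¬b) ∧ ¬a) → ((c → ¬c) ∨ a)):
1. ¬((□(b ∧ ¬b) ∧ ¬a) → ((c → ¬c) ∨ a)), w0
2. □(b ∧ ¬b) ∧ ¬a, w0   [¬→-rule on 1]
3. ¬((c → ¬c) ∨ a), w0   [¬→-rule on 1]
4. □(b ∧ ¬b), w0   [∧-rule on 2]
5. ¬a, w0   [∧-rule on 2]
6. ¬(c → ¬c), w0   [¬∨-rule on 3]
7. c, w0   [¬→-rule on 6]
Complete open branch: countermodel on a K-frame, so not valid in K.
T-tableau for the negation ¬((□(b ∧ ¬b) ∧ ¬a) → ((c → ¬c) ∨ a)):
1. ¬((□(b ∧ ¬b) ∧ ¬a) → ((c → ¬c) ∨ a)), w0
2. □(b ∧ ¬b) ∧ ¬a, w0   [¬→-rule on 1]
3. ¬((c → ¬c) ∨ a), w0   [¬→-rule on 1]
4. □(b ∧ ¬b), w0   [∧-rule on 2]
5. ¬a, w0   [∧-rule on 2]
6. ¬(c → ¬c), w0   [¬∨-rule on 3]
7. c, w0   [¬→-rule on 6]
8. b ∧ ¬b, w0   [□-rule on 4 via w0Rw0]
9. b, w0   [∧-rule on 8]
10. ¬b, w0   [∧-rule on 8]
Accessibility: w0Rw0
Branch closes: b and ¬b both at w0.
Every branch closes (one shown): valid in T, hence also in S4, S5 (every theorem of T is a theorem of S4 and S5).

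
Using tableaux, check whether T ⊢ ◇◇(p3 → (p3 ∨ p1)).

Tableau for the negation ¬◇◇(p3 → (p3 ∨ p1)):
1. ¬◇◇(p3 → (p3 ∨ p1)), 0
2. ¬◇(p3 → (p3 ∨ p1)), 0
3. ¬(p3 → (p3 ∨ p1)), 0
4. p3, 0
5. ¬(p3 ∨ p1), 0
6. ¬p3, 0
7. ¬p1, 0
Accessibility: 0R0
Branch closes: p3 and ¬p3 both at 0.
All branches of the negation close; one closing branch shown above.

Valid in T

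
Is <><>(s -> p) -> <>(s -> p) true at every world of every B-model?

Tableau for the negation ~(<><>(s -> p) -> <>(s -> p)):
1. ~(<><>(s -> p) -> <>(s -> p)), 0
2. <><>(s -> p), 0
3. ~<>(s -> p), 0
4. ~(s -> p), 0
5. s, 0
6. ~p, 0
7. <>(s -> p), 1
8. ~(s -> p), 1
9. s, 1
10. ~p, 1
11. s -> p, 2
12. p, 2
Accessibility: 0R0, 0R1, 1R0, 1R1, 1R2, 2R1, 2R2
The negation has an open branch (countermodel exists).

No, not valid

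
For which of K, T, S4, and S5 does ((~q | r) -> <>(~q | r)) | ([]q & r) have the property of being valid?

T-tableau for the negation ~(((~q | r) -> <>(~q | r)) | ([]q & r)):
1. ~(((~q | r) -> <>(~q | r)) | ([]q & r)), 0
2. ~((~q | r) -> <>(~q | r)), 0   [~|-rule on 1]
3. ~([]q & r), 0   [~|-rule on 1]
4. ~q | r, 0   [~->-rule on 2]
5. ~<>(~q | r), 0   [~->-rule on 2]
6. ~(~q | r), 0   [~<>-rule on 5 via 0R0]
7. q, 0   [~|-rule on 6]
8. ~r, 0   [~|-rule on 6]
9. r, 0   [|-rule on 4 (branches; this branch)]
Accessibility: 0R0
Branch closes: r and ~r both at 0.
Every branch closes (one shown): valid in T, hence also in S4, S5 (every theorem of T is a theorem of S4 and S5).
K-tableau for the negation ~(((~q | r) -> <>(~q | r)) | ([]q & r)):
1. ~(((~q | r) -> <>(~q | r)) | ([]q & r)), 0
2. ~((~q | r) -> <>(~q | r)), 0   [~|-rule on 1]
3. ~([]q & r), 0   [~|-rule on 1]
4. ~q | r, 0   [~->-rule on 2]
5. ~<>(~q | r), 0   [~->-rule on 2]
6. ~r, 0   [~&-rule on 3 (branches; this branch)]
7. ~q, 0   [|-rule on 4 (branches; this branch)]
Complete open branch: countermodel on a K-frame, so not valid in K.

T, S4, S5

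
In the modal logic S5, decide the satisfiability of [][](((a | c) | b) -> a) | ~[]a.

1. [][](((a | c) | b) -> a) | ~[]a, 0
2. ~[]a, 0
3. ~a, 1
Accessibility: 0R0, 0R1, 1R0, 1R1

Satisfiable (open branch found)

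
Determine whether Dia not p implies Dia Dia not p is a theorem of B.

Valid in B

Tableau for the negation not (Dia not p implies Dia Dia not p):
1. not (Dia not p implies Dia Dia not p), 0
2. Dia not p, 0
3. not Dia Dia not p, 0
4. not Dia not p, 0
5. p, 0
6. not p, 1
7. not Dia not p, 1
8. p, 1
Accessibility: 0R0, 0R1, 1R0, 1R1
Branch closes: p and not p both at 1.
All branches of the negation close; one closing branch shown above.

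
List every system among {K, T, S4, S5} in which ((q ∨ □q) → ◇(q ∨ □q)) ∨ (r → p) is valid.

T-tableau for the negation ¬(((q ∨ □q) → ◇(q ∨ □q)) ∨ (r → p)):
1. ¬(((q ∨ □q) → ◇(q ∨ □q)) ∨ (r → p)), u
2. ¬((q ∨ □q) → ◇(q ∨ □q)), u
3. ¬(r → p), u
4. q ∨ □q, u
5. ¬◇(q ∨ □q), u
6. r, u
7. ¬p, u
8. ¬(q ∨ □q), u
9. ¬q, u
10. ¬□q, u
11. □q, u
12. q, u
Accessibility: uRu
Branch closes: q and ¬q both at u.
Every branch closes (one shown): valid in T, hence also in S4, S5 (every theorem of T is a theorem of S4 and S5).
K-tableau for the negation ¬(((q ∨ □q) → ◇(q ∨ □q)) ∨ (r → p)):
1. ¬(((q ∨ □q) → ◇(q ∨ □q)) ∨ (r → p)), u
2. ¬((q ∨ □q) → ◇(q ∨ □q)), u
3. ¬(r → p), u
4. q ∨ □q, u
5. ¬◇(q ∨ □q), u
6. r, u
7. ¬p, u
8. □q, u
Complete open branch: countermodel on a K-frame, so not valid in K.

T, S4, S5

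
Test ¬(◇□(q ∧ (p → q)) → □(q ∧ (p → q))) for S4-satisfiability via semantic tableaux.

1. ¬(◇□(q ∧ (p → q)) → □(q ∧ (p → q))), 0
2. ◇□(q ∧ (p → q)), 0
3. ¬□(q ∧ (p → q)), 0
4. □(q ∧ (p → q)), 1
5. q ∧ (p → q), 1
6. q, 1
7. p → q, 1
8. ¬(q ∧ (p → q)), 2
9. ¬(p → q), 2
10. p, 2
11. ¬q, 2
Accessibility: 0R0, 0R1, 0R2, 1R1, 2R2

Satisfiable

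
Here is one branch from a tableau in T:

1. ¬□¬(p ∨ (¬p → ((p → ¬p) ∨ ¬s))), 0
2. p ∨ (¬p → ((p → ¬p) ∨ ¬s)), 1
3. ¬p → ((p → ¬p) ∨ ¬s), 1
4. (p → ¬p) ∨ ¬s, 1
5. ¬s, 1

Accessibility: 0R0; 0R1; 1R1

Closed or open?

Not closed

No world carries both an atom and its negation.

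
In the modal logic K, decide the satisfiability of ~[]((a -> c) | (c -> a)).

Unsatisfiable (every branch closes)

1. ~[]((a -> c) | (c -> a)), w0
2. ~((a -> c) | (c -> a)), w1
3. ~(a -> c), w1
4. ~(c -> a), w1
5. a, w1
6. ~c, w1
7. c, w1
8. ~a, w1
Accessibility: w0Rw1
Branch closes: c and ~c both at w1.
Every branch closes; the branch above is one of them.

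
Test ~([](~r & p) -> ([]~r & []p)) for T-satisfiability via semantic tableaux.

No, unsatisfiable

1. ~([](~r & p) -> ([]~r & []p)), u
2. [](~r & p), u   [~->-rule on 1]
3. ~([]~r & []p), u   [~->-rule on 1]
4. ~r & p, u   [[]-rule on 2 via uRu]
5. ~r, u   [&-rule on 4]
6. p, u   [&-rule on 4]
7. ~[]p, u   [~&-rule on 3 (branches; this branch)]
8. ~p, v   [~[]-rule on 7: fresh world v, uRv]
9. ~r & p, v   [[]-rule on 2 via uRv]
10. ~r, v   [&-rule on 9]
11. p, v   [&-rule on 9]
Accessibility: uRu, uRv, vRv
Branch closes: p and ~p both at v.
Every branch closes; the branch above is one of them.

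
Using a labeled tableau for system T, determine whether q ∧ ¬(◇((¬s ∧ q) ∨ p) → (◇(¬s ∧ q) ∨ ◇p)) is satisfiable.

1. q ∧ ¬(◇((¬s ∧ q) ∨ p) → (◇(¬s ∧ q) ∨ ◇p)), w0
2. q, w0
3. ¬(◇((¬s ∧ q) ∨ p) → (◇(¬s ∧ q) ∨ ◇p)), w0
4. ◇((¬s ∧ q) ∨ p), w0
5. ¬(◇(¬s ∧ q) ∨ ◇p), w0
6. ¬◇(¬s ∧ q), w0
7. ¬◇p, w0
8. ¬(¬s ∧ q), w0
9. ¬p, w0
10. s, w0
11. (¬s ∧ q) ∨ p, w1
12. ¬(¬s ∧ q), w1
13. ¬p, w1
14. ¬s ∧ q, w1
15. ¬s, w1
16. q, w1
17. ¬q, w1
Accessibility: w0Rw0, w0Rw1, w1Rw1
Branch closes: q and ¬q both at w1.
All branches of the tableau close; one closing branch shown above.

Unsatisfiable (every branch closes)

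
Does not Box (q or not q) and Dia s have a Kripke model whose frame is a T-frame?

Unsatisfiable (every branch closes)

1. not Box (q or not q) and Dia s, 0
2. not Box (q or not q), 0
3. Dia s, 0
4. not (q or not q), 1
5. not q, 1
6. q, 1
Accessibility: 0R0, 0R1, 1R1
Branch closes: q and not q both at 1.
(One branch shown.) All branches close.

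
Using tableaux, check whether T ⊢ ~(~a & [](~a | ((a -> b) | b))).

Tableau for the negation ~a & [](~a | ((a -> b) | b)):
1. ~a & [](~a | ((a -> b) | b)), w0
2. ~a, w0   [&-rule on 1]
3. [](~a | ((a -> b) | b)), w0   [&-rule on 1]
4. ~a | ((a -> b) | b), w0   [[]-rule on 3 via w0Rw0]
5. (a -> b) | b, w0   [|-rule on 4 (branches; this branch)]
6. b, w0   [|-rule on 5 (branches; this branch)]
Accessibility: w0Rw0
The negation has an open branch (countermodel exists).

Not valid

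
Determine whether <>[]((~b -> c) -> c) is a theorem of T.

No, not valid

Tableau for the negation ~<>[]((~b -> c) -> c):
1. ~<>[]((~b -> c) -> c), 0
2. ~[]((~b -> c) -> c), 0
3. ~((~b -> c) -> c), 1
4. ~b -> c, 1
5. ~c, 1
6. ~[]((~b -> c) -> c), 1
7. b, 1
8. ~((~b -> c) -> c), 2
9. ~b -> c, 2
10. ~c, 2
11. b, 2
Accessibility: 0R0, 0R1, 1R1, 1R2, 2R2
The negation has an open branch (countermodel exists).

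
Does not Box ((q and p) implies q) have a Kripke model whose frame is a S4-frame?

Unsatisfiable (every branch closes)

1. not Box ((q and p) implies q), 0
2. not ((q and p) implies q), 1   [neg-Box-rule on 1: fresh world 1, 0R1]
3. q and p, 1   [neg-implies-rule on 2]
4. not q, 1   [neg-implies-rule on 2]
5. q, 1   [and-rule on 3]
6. p, 1   [and-rule on 3]
Accessibility: 0R0, 0R1, 1R1
Branch closes: q and not q both at 1.
All branches of the tableau close; one closing branch shown above.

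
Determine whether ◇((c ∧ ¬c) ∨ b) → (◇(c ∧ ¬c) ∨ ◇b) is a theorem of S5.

Tableau for the negation ¬(◇((c ∧ ¬c) ∨ b) → (◇(c ∧ ¬c) ∨ ◇b)):
1. ¬(◇((c ∧ ¬c) ∨ b) → (◇(c ∧ ¬c) ∨ ◇b)), w0
2. ◇((c ∧ ¬c) ∨ b), w0
3. ¬(◇(c ∧ ¬c) ∨ ◇b), w0
4. ¬◇(c ∧ ¬c), w0
5. ¬◇b, w0
6. ¬(c ∧ ¬c), w0
7. ¬b, w0
8. c, w0
9. (c ∧ ¬c) ∨ b, w1
10. ¬(c ∧ ¬c), w1
11. ¬b, w1
12. c ∧ ¬c, w1
13. c, w1
14. ¬c, w1
Accessibility: w0Rw0, w0Rw1, w1Rw0, w1Rw1
Branch closes: c and ¬c both at w1.
Every branch of the negation's tableau closes; the branch above is one of them.

Yes, valid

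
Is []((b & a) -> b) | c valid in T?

Tableau for the negation ~([]((b & a) -> b) | c):
1. ~([]((b & a) -> b) | c), u
2. ~[]((b & a) -> b), u
3. ~c, u
4. ~((b & a) -> b), v
5. b & a, v
6. ~b, v
7. b, v
8. a, v
Accessibility: uRu, uRv, vRv
Branch closes: b and ~b both at v.
Every branch of the negation's tableau closes; the branch above is one of them.

Yes, valid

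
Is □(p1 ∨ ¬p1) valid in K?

Valid

Tableau for the negation ¬□(p1 ∨ ¬p1):
1. ¬□(p1 ∨ ¬p1), u
2. ¬(p1 ∨ ¬p1), v   [¬□-rule on 1: fresh world v, uRv]
3. ¬p1, v   [¬∨-rule on 2]
4. p1, v   [¬∨-rule on 2]
Accessibility: uRv
Branch closes: p1 and ¬p1 both at v.
Every branch of the negation's tableau closes; the branch above is one of them.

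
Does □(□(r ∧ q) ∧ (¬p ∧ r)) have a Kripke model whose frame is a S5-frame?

1. □(□(r ∧ q) ∧ (¬p ∧ r)), u
2. □(r ∧ q) ∧ (¬p ∧ r), u
3. □(r ∧ q), u
4. ¬p ∧ r, u
5. ¬p, u
6. r, u
7. r ∧ q, u
8. q, u
Accessibility: uRu

Yes, satisfiable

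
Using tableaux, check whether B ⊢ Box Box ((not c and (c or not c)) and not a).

Not valid

Tableau for the negation not Box Box ((not c and (c or not c)) and not a):
1. not Box Box ((not c and (c or not c)) and not a), w0
2. not Box ((not c and (c or not c)) and not a), w1
3. not ((not c and (c or not c)) and not a), w2
4. a, w2
Accessibility: w0Rw0, w0Rw1, w1Rw0, w1Rw1, w1Rw2, w2Rw1, w2Rw2
The negation has an open branch (countermodel exists).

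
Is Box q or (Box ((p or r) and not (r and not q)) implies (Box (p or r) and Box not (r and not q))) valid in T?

Valid in T

Tableau for the negation not (Box q or (Box ((p or r) and not (r and not q)) implies (Box (p or r) and Box not (r and not q)))):
1. not (Box q or (Box ((p or r) and not (r and not q)) implies (Box (p or r) and Box not (r and not q)))), 0
2. not Box q, 0
3. not (Box ((p or r) and not (r and not q)) implies (Box (p or r) and Box not (r and not q))), 0
4. Box ((p or r) and not (r and not q)), 0
5. not (Box (p or r) and Box not (r and not q)), 0
6. (p or r) and not (r and not q), 0
7. p or r, 0
8. not (r and not q), 0
9. not Box not (r and not q), 0
10. r, 0
11. q, 0
12. not q, 1
13. (p or r) and not (r and not q), 1
14. p or r, 1
15. not (r and not q), 1
16. p, 1
17. not r, 1
18. r and not q, 2
19. r, 2
20. not q, 2
21. (p or r) and not (r and not q), 2
22. p or r, 2
23. not (r and not q), 2
24. q, 2
Accessibility: 0R0, 0R1, 0R2, 1R1, 2R2
Branch closes: q and not q both at 2.
Every branch of the negation's tableau closes; the branch above is one of them.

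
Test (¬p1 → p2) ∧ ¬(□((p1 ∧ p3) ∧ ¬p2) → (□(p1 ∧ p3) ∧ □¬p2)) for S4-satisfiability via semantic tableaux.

Unsatisfiable

1. (¬p1 → p2) ∧ ¬(□((p1 ∧ p3) ∧ ¬p2) → (□(p1 ∧ p3) ∧ □¬p2)), u
2. ¬p1 → p2, u   [∧-rule on 1]
3. ¬(□((p1 ∧ p3) ∧ ¬p2) → (□(p1 ∧ p3) ∧ □¬p2)), u   [∧-rule on 1]
4. □((p1 ∧ p3) ∧ ¬p2), u   [¬→-rule on 3]
5. ¬(□(p1 ∧ p3) ∧ □¬p2), u   [¬→-rule on 3]
6. (p1 ∧ p3) ∧ ¬p2, u   [□-rule on 4 via uRu]
7. p1 ∧ p3, u   [∧-rule on 6]
8. ¬p2, u   [∧-rule on 6]
9. p1, u   [∧-rule on 7]
10. p3, u   [∧-rule on 7]
11. ¬□(p1 ∧ p3), u   [¬∧-rule on 5 (branches; this branch)]
12. ¬(p1 ∧ p3), v   [¬□-rule on 11: fresh world v, uRv]
13. (p1 ∧ p3) ∧ ¬p2, v   [□-rule on 4 via uRv]
14. p1 ∧ p3, v   [∧-rule on 13]
15. ¬p2, v   [∧-rule on 13]
16. p1, v   [∧-rule on 14]
17. p3, v   [∧-rule on 14]
18. ¬p3, v   [¬∧-rule on 12 (branches; this branch)]
Accessibility: uRu, uRv, vRv
Branch closes: p3 and ¬p3 both at v.
Every branch closes; the branch above is one of them.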